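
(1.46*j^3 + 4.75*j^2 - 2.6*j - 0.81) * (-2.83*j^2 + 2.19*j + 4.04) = -4.1318*j^5 - 10.2451*j^4 + 23.6589*j^3 + 15.7883*j^2 - 12.2779*j - 3.2724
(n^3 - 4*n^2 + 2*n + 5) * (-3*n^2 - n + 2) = -3*n^5 + 11*n^4 - 25*n^2 - n + 10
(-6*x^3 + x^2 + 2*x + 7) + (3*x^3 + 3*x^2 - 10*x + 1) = -3*x^3 + 4*x^2 - 8*x + 8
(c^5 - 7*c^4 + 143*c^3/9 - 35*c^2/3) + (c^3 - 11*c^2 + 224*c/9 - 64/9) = c^5 - 7*c^4 + 152*c^3/9 - 68*c^2/3 + 224*c/9 - 64/9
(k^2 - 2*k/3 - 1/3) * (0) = 0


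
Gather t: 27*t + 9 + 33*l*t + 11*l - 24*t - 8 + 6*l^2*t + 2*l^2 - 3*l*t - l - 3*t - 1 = 2*l^2 + 10*l + t*(6*l^2 + 30*l)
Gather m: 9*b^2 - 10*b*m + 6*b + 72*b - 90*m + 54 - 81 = 9*b^2 + 78*b + m*(-10*b - 90) - 27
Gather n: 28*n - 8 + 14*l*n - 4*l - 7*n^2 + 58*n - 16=-4*l - 7*n^2 + n*(14*l + 86) - 24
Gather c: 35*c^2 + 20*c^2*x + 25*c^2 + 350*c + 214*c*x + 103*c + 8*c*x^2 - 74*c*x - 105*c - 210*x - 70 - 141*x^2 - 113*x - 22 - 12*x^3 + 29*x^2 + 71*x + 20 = c^2*(20*x + 60) + c*(8*x^2 + 140*x + 348) - 12*x^3 - 112*x^2 - 252*x - 72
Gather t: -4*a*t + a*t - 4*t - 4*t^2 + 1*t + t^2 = -3*t^2 + t*(-3*a - 3)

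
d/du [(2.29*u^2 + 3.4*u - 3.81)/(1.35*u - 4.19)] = (3.0915*u^2 - 19.1902*u - 9.1025)/(1.8225*u^2 - 11.313*u + 17.5561)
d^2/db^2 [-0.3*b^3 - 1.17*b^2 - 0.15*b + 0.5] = -1.8*b - 2.34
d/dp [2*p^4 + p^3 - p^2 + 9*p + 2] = 8*p^3 + 3*p^2 - 2*p + 9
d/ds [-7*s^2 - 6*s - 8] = -14*s - 6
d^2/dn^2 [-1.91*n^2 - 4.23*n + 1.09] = -3.82000000000000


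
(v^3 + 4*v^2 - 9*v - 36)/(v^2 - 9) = v + 4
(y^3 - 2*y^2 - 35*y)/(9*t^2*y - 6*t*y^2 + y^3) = (y^2 - 2*y - 35)/(9*t^2 - 6*t*y + y^2)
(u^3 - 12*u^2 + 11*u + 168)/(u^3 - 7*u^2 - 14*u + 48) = (u - 7)/(u - 2)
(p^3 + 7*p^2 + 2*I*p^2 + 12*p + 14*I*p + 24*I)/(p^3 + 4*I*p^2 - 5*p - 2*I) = (p^2 + 7*p + 12)/(p^2 + 2*I*p - 1)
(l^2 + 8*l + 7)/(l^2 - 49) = (l + 1)/(l - 7)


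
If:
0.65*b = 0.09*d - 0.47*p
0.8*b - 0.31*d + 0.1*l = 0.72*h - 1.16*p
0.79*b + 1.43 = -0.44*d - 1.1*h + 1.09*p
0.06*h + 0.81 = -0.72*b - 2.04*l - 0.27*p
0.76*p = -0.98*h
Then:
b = -0.16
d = -12.81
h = 1.73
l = -0.10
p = -2.23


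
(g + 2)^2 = g^2 + 4*g + 4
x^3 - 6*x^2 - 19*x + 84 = (x - 7)*(x - 3)*(x + 4)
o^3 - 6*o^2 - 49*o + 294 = (o - 7)*(o - 6)*(o + 7)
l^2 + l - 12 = (l - 3)*(l + 4)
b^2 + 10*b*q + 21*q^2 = (b + 3*q)*(b + 7*q)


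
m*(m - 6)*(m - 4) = m^3 - 10*m^2 + 24*m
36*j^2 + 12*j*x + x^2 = (6*j + x)^2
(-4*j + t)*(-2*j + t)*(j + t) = 8*j^3 + 2*j^2*t - 5*j*t^2 + t^3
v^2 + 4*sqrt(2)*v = v*(v + 4*sqrt(2))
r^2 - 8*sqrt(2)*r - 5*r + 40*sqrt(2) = (r - 5)*(r - 8*sqrt(2))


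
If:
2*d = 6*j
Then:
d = 3*j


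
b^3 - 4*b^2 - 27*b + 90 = (b - 6)*(b - 3)*(b + 5)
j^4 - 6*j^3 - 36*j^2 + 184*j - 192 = (j - 8)*(j - 2)^2*(j + 6)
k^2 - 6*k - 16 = (k - 8)*(k + 2)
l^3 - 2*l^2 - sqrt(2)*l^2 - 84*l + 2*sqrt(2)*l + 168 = (l - 2)*(l - 7*sqrt(2))*(l + 6*sqrt(2))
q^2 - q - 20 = (q - 5)*(q + 4)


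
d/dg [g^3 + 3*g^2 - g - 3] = 3*g^2 + 6*g - 1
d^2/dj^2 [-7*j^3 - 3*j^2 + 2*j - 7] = -42*j - 6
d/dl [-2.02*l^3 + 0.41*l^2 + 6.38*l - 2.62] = -6.06*l^2 + 0.82*l + 6.38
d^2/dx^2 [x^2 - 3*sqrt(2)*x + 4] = 2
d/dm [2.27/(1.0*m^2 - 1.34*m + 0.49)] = (3.0418 - 4.54*m)/(1.0*m^2 - 1.34*m + 0.49)^2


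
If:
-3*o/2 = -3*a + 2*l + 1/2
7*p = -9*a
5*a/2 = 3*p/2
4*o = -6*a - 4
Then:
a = 0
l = 1/2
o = -1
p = 0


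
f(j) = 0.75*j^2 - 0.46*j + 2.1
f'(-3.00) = -4.96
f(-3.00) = 10.23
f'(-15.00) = -22.96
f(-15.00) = 177.75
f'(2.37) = 3.10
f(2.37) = 5.22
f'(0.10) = -0.31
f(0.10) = 2.06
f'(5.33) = 7.54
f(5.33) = 20.95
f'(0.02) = -0.43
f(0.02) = 2.09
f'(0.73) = 0.64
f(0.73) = 2.16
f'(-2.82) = -4.69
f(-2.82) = 9.36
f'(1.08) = 1.16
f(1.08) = 2.48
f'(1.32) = 1.52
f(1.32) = 2.80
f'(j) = 1.5*j - 0.46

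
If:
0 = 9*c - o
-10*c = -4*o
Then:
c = 0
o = 0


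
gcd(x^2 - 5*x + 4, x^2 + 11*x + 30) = 1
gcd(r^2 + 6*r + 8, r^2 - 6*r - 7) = 1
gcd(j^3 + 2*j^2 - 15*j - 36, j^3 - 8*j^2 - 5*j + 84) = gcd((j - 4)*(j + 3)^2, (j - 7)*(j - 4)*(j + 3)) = j^2 - j - 12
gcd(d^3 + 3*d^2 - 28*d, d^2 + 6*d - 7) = d + 7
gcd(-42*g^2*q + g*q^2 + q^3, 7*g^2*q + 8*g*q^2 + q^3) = 7*g*q + q^2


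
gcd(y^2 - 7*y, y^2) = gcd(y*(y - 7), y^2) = y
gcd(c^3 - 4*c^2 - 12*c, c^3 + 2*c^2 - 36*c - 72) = c^2 - 4*c - 12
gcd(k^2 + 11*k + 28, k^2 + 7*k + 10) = 1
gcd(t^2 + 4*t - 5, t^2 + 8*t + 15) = t + 5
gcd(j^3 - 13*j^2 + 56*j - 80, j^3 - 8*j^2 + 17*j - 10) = j - 5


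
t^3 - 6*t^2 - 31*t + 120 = (t - 8)*(t - 3)*(t + 5)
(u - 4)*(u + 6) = u^2 + 2*u - 24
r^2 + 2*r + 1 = (r + 1)^2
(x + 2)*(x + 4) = x^2 + 6*x + 8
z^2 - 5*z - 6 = (z - 6)*(z + 1)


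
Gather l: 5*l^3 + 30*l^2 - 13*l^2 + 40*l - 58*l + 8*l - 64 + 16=5*l^3 + 17*l^2 - 10*l - 48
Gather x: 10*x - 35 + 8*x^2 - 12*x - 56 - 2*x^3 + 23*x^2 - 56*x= -2*x^3 + 31*x^2 - 58*x - 91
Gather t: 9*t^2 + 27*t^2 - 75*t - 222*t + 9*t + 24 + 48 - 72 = 36*t^2 - 288*t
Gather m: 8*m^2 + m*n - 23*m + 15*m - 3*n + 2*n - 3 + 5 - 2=8*m^2 + m*(n - 8) - n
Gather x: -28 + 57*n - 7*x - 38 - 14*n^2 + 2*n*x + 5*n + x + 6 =-14*n^2 + 62*n + x*(2*n - 6) - 60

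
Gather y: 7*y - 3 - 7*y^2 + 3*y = -7*y^2 + 10*y - 3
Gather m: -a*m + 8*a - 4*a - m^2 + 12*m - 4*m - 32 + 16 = 4*a - m^2 + m*(8 - a) - 16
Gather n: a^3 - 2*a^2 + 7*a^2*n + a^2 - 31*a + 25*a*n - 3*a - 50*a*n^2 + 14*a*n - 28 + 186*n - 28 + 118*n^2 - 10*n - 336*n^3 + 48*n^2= a^3 - a^2 - 34*a - 336*n^3 + n^2*(166 - 50*a) + n*(7*a^2 + 39*a + 176) - 56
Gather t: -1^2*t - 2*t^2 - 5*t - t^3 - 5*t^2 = -t^3 - 7*t^2 - 6*t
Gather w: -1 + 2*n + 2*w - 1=2*n + 2*w - 2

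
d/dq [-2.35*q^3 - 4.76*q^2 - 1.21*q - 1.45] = -7.05*q^2 - 9.52*q - 1.21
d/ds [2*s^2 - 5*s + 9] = 4*s - 5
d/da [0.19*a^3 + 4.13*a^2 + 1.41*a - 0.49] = 0.57*a^2 + 8.26*a + 1.41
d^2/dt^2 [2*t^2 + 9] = 4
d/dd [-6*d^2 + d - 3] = 1 - 12*d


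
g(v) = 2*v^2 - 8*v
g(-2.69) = 35.99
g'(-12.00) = -56.00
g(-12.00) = 384.00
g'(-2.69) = -18.76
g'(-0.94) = -11.76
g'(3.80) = 7.20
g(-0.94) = 9.29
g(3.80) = -1.52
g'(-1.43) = -13.72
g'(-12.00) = -56.00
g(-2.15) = 26.44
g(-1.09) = 11.10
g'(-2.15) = -16.60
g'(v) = 4*v - 8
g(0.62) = -4.19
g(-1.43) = 15.53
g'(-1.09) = -12.36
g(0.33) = -2.42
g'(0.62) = -5.52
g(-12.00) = 384.00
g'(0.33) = -6.68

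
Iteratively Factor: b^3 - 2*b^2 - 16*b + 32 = (b - 2)*(b^2 - 16) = (b - 4)*(b - 2)*(b + 4)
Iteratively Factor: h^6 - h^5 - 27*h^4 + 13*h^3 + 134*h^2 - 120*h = (h - 2)*(h^5 + h^4 - 25*h^3 - 37*h^2 + 60*h) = (h - 2)*(h + 4)*(h^4 - 3*h^3 - 13*h^2 + 15*h) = (h - 5)*(h - 2)*(h + 4)*(h^3 + 2*h^2 - 3*h) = (h - 5)*(h - 2)*(h + 3)*(h + 4)*(h^2 - h) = (h - 5)*(h - 2)*(h - 1)*(h + 3)*(h + 4)*(h)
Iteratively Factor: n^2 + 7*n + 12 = (n + 3)*(n + 4)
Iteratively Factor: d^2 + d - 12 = (d + 4)*(d - 3)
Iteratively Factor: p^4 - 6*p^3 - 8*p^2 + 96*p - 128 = (p - 4)*(p^3 - 2*p^2 - 16*p + 32) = (p - 4)*(p - 2)*(p^2 - 16) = (p - 4)^2*(p - 2)*(p + 4)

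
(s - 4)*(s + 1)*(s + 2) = s^3 - s^2 - 10*s - 8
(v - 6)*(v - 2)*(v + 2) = v^3 - 6*v^2 - 4*v + 24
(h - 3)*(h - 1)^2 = h^3 - 5*h^2 + 7*h - 3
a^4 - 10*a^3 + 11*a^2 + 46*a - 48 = (a - 8)*(a - 3)*(a - 1)*(a + 2)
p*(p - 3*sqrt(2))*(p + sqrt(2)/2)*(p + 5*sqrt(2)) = p^4 + 5*sqrt(2)*p^3/2 - 28*p^2 - 15*sqrt(2)*p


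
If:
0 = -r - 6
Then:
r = -6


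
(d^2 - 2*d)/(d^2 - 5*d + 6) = d/(d - 3)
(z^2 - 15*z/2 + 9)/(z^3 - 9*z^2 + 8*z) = (z^2 - 15*z/2 + 9)/(z*(z^2 - 9*z + 8))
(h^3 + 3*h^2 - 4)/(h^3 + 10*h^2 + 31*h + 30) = (h^2 + h - 2)/(h^2 + 8*h + 15)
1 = 1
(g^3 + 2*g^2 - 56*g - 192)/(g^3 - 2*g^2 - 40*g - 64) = (g + 6)/(g + 2)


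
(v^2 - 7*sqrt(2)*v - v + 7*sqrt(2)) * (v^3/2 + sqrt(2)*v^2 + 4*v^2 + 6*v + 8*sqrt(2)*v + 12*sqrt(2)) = v^5/2 - 5*sqrt(2)*v^4/2 + 7*v^4/2 - 35*sqrt(2)*v^3/2 - 12*v^3 - 104*v^2 - 10*sqrt(2)*v^2 - 56*v + 30*sqrt(2)*v + 168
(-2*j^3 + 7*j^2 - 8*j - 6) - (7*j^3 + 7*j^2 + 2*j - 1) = -9*j^3 - 10*j - 5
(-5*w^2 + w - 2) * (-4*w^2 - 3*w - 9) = 20*w^4 + 11*w^3 + 50*w^2 - 3*w + 18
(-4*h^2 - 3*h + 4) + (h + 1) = -4*h^2 - 2*h + 5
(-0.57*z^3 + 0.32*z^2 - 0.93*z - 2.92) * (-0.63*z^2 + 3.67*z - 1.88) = 0.3591*z^5 - 2.2935*z^4 + 2.8319*z^3 - 2.1751*z^2 - 8.968*z + 5.4896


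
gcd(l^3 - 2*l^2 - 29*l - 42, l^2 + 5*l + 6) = l^2 + 5*l + 6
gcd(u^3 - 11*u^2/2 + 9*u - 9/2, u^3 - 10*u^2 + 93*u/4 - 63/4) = u - 3/2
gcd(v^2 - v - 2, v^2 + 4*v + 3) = v + 1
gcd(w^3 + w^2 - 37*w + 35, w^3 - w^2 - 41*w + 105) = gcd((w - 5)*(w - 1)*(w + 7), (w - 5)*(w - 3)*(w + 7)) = w^2 + 2*w - 35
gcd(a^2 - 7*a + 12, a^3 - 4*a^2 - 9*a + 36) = a^2 - 7*a + 12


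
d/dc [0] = 0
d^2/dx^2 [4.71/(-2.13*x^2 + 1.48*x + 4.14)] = (-42.737598*x^2 + 29.695608*x + 4.71*(4.26*x - 1.48)*(8.52*x - 2.96) + 83.067444)/(-2.13*x^2 + 1.48*x + 4.14)^3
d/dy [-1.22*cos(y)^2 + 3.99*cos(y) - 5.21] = (2.44*cos(y) - 3.99)*sin(y)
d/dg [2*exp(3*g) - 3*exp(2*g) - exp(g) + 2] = (6*exp(2*g) - 6*exp(g) - 1)*exp(g)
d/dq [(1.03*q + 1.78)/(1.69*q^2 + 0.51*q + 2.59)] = (-1.7407*q^2 - 6.0164*q + 1.7599)/(2.8561*q^4 + 1.7238*q^3 + 9.0143*q^2 + 2.6418*q + 6.7081)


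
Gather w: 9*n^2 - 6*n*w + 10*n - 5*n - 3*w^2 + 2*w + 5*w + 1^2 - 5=9*n^2 + 5*n - 3*w^2 + w*(7 - 6*n) - 4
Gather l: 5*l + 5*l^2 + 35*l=5*l^2 + 40*l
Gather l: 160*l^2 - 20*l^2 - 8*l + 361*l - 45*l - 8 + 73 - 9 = 140*l^2 + 308*l + 56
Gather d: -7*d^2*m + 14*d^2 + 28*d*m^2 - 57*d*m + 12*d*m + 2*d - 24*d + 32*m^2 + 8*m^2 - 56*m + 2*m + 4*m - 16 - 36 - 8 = d^2*(14 - 7*m) + d*(28*m^2 - 45*m - 22) + 40*m^2 - 50*m - 60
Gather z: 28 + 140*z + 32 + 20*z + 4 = 160*z + 64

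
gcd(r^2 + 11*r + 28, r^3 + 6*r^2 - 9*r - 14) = r + 7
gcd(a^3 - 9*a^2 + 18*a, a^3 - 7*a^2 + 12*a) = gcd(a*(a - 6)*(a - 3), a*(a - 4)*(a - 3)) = a^2 - 3*a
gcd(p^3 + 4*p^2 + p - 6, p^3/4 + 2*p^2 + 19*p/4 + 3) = p + 3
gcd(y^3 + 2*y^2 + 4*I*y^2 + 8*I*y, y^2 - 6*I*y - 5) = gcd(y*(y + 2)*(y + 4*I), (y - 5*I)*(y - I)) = 1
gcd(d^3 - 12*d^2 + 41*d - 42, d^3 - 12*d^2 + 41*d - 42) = d^3 - 12*d^2 + 41*d - 42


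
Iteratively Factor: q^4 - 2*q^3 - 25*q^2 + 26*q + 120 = (q + 4)*(q^3 - 6*q^2 - q + 30) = (q - 3)*(q + 4)*(q^2 - 3*q - 10) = (q - 3)*(q + 2)*(q + 4)*(q - 5)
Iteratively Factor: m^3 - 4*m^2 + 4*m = (m - 2)*(m^2 - 2*m) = m*(m - 2)*(m - 2)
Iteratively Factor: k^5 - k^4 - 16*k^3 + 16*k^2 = (k)*(k^4 - k^3 - 16*k^2 + 16*k) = k*(k - 1)*(k^3 - 16*k) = k*(k - 1)*(k + 4)*(k^2 - 4*k) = k^2*(k - 1)*(k + 4)*(k - 4)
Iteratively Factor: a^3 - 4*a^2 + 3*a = (a - 3)*(a^2 - a) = a*(a - 3)*(a - 1)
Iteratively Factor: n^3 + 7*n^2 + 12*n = (n)*(n^2 + 7*n + 12) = n*(n + 3)*(n + 4)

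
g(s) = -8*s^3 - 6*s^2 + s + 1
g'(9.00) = -2051.00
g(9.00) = -6308.00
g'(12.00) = -3599.00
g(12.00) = -14675.00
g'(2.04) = -123.36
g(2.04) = -89.85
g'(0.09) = -0.27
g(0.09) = 1.04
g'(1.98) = -116.85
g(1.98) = -82.64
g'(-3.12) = -195.19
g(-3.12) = 182.44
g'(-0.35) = 2.26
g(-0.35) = 0.26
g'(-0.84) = -5.85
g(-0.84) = 0.67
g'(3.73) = -377.67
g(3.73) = -493.91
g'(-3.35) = -228.14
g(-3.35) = 231.08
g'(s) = -24*s^2 - 12*s + 1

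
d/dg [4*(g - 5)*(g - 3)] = 8*g - 32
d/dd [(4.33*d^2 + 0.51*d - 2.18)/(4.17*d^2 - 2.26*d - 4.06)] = (-11.9125*d^2 - 16.9784*d - 6.9974)/(17.3889*d^4 - 18.8484*d^3 - 28.7528*d^2 + 18.3512*d + 16.4836)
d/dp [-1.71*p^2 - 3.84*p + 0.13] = -3.42*p - 3.84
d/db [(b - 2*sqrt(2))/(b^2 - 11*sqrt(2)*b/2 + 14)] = 2*(-b^2 + 4*sqrt(2)*b - 8)/(2*b^4 - 22*sqrt(2)*b^3 + 177*b^2 - 308*sqrt(2)*b + 392)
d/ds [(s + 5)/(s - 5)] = -10/(s - 5)^2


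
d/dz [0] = 0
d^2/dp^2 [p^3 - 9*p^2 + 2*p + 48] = 6*p - 18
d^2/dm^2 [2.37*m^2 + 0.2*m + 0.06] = 4.74000000000000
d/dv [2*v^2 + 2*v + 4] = 4*v + 2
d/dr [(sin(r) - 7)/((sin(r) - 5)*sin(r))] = (-cos(r) + 14/tan(r) - 35*cos(r)/sin(r)^2)/(sin(r) - 5)^2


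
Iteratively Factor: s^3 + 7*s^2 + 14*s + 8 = (s + 1)*(s^2 + 6*s + 8) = (s + 1)*(s + 2)*(s + 4)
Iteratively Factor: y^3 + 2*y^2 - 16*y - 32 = (y - 4)*(y^2 + 6*y + 8) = (y - 4)*(y + 2)*(y + 4)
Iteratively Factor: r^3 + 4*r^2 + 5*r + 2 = (r + 2)*(r^2 + 2*r + 1) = (r + 1)*(r + 2)*(r + 1)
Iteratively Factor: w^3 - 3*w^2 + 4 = (w + 1)*(w^2 - 4*w + 4) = (w - 2)*(w + 1)*(w - 2)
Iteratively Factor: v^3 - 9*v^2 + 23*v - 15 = (v - 3)*(v^2 - 6*v + 5) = (v - 3)*(v - 1)*(v - 5)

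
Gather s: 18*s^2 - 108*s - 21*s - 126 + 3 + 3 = 18*s^2 - 129*s - 120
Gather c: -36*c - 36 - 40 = -36*c - 76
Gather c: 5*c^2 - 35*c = 5*c^2 - 35*c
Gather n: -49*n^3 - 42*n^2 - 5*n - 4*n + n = -49*n^3 - 42*n^2 - 8*n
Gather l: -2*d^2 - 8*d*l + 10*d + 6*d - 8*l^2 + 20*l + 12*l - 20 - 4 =-2*d^2 + 16*d - 8*l^2 + l*(32 - 8*d) - 24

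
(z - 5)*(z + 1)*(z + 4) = z^3 - 21*z - 20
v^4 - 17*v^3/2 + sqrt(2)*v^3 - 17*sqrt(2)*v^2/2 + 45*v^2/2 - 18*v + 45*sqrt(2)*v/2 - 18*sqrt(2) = (v - 4)*(v - 3)*(v - 3/2)*(v + sqrt(2))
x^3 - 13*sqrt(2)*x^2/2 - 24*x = x*(x - 8*sqrt(2))*(x + 3*sqrt(2)/2)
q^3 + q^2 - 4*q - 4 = (q - 2)*(q + 1)*(q + 2)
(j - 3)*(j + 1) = j^2 - 2*j - 3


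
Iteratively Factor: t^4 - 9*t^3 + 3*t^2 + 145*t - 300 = (t - 5)*(t^3 - 4*t^2 - 17*t + 60) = (t - 5)*(t - 3)*(t^2 - t - 20) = (t - 5)*(t - 3)*(t + 4)*(t - 5)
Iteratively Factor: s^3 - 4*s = (s - 2)*(s^2 + 2*s) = s*(s - 2)*(s + 2)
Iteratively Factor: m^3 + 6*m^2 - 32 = (m + 4)*(m^2 + 2*m - 8) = (m - 2)*(m + 4)*(m + 4)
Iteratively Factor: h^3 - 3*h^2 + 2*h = (h)*(h^2 - 3*h + 2) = h*(h - 1)*(h - 2)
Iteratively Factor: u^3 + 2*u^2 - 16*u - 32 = (u + 2)*(u^2 - 16) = (u - 4)*(u + 2)*(u + 4)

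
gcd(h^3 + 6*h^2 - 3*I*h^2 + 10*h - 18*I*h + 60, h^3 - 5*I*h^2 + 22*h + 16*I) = h + 2*I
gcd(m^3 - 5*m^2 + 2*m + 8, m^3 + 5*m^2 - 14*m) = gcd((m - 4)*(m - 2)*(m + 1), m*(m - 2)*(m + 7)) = m - 2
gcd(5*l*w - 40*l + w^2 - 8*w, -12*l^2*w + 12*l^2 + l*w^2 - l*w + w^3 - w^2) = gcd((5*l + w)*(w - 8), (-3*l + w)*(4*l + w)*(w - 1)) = 1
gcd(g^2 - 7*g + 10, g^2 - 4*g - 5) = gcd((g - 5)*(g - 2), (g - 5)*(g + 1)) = g - 5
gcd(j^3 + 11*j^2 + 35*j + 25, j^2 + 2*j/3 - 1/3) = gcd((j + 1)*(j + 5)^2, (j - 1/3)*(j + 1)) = j + 1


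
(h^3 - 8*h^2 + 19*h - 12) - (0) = h^3 - 8*h^2 + 19*h - 12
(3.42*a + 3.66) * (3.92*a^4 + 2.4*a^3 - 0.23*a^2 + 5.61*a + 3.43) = 13.4064*a^5 + 22.5552*a^4 + 7.9974*a^3 + 18.3444*a^2 + 32.2632*a + 12.5538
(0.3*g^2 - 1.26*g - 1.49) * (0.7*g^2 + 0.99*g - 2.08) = 0.21*g^4 - 0.585*g^3 - 2.9144*g^2 + 1.1457*g + 3.0992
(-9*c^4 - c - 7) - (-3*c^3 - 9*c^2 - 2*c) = -9*c^4 + 3*c^3 + 9*c^2 + c - 7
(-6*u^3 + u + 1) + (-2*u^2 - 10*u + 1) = -6*u^3 - 2*u^2 - 9*u + 2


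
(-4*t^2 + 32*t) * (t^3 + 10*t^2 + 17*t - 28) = -4*t^5 - 8*t^4 + 252*t^3 + 656*t^2 - 896*t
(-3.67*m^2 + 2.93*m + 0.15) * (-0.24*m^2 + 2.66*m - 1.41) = 0.8808*m^4 - 10.4654*m^3 + 12.9325*m^2 - 3.7323*m - 0.2115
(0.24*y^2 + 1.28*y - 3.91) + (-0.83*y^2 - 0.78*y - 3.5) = -0.59*y^2 + 0.5*y - 7.41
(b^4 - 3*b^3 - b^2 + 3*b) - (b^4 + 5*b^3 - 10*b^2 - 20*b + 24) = -8*b^3 + 9*b^2 + 23*b - 24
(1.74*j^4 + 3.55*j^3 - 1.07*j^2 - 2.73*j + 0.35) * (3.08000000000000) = 5.3592*j^4 + 10.934*j^3 - 3.2956*j^2 - 8.4084*j + 1.078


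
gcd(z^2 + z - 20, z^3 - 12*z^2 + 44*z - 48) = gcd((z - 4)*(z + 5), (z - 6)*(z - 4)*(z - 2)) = z - 4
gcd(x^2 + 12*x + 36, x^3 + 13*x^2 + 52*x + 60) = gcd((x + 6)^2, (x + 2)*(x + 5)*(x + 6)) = x + 6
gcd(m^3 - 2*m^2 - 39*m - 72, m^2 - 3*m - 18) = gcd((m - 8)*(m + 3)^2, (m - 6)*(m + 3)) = m + 3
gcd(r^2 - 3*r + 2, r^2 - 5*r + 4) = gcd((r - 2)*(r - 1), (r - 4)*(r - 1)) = r - 1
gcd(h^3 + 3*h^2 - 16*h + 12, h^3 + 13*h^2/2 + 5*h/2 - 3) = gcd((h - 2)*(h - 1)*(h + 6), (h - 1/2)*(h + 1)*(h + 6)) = h + 6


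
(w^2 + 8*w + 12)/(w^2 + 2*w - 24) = (w + 2)/(w - 4)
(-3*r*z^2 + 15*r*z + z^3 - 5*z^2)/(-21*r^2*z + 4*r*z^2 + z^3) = (z - 5)/(7*r + z)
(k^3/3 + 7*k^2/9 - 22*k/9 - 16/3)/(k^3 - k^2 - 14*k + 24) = (3*k^3 + 7*k^2 - 22*k - 48)/(9*(k^3 - k^2 - 14*k + 24))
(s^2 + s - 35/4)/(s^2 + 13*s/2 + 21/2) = (s - 5/2)/(s + 3)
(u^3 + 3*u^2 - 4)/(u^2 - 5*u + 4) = (u^2 + 4*u + 4)/(u - 4)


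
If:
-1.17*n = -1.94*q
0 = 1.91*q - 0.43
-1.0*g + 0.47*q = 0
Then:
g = 0.11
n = 0.37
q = 0.23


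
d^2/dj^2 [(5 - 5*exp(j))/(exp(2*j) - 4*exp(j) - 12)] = 5*(-exp(4*j) - 84*exp(2*j) + 112*exp(j) - 192)*exp(j)/(exp(6*j) - 12*exp(5*j) + 12*exp(4*j) + 224*exp(3*j) - 144*exp(2*j) - 1728*exp(j) - 1728)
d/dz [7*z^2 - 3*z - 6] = 14*z - 3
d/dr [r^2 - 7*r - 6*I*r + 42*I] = 2*r - 7 - 6*I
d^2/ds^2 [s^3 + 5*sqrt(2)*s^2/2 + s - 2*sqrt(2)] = 6*s + 5*sqrt(2)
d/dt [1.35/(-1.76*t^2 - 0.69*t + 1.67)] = (4.752*t + 0.9315)/(1.76*t^2 + 0.69*t - 1.67)^2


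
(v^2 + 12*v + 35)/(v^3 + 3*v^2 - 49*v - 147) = (v + 5)/(v^2 - 4*v - 21)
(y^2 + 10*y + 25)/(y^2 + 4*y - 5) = (y + 5)/(y - 1)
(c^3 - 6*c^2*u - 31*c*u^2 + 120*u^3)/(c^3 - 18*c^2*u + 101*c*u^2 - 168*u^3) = (-c - 5*u)/(-c + 7*u)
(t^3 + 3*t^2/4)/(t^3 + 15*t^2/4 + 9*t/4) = t/(t + 3)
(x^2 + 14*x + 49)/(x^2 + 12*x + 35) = (x + 7)/(x + 5)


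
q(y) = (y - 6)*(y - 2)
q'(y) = 2*y - 8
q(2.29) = -1.08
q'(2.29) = -3.42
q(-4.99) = 76.82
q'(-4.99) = -17.98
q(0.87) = 5.80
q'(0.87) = -6.26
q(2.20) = -0.76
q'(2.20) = -3.60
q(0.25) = 10.06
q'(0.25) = -7.50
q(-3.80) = 56.84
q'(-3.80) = -15.60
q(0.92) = 5.49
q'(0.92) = -6.16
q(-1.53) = 26.58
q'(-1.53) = -11.06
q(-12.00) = 252.00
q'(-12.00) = -32.00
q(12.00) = 60.00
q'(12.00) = 16.00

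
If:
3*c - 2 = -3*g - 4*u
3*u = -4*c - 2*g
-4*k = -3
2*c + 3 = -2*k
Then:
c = -9/4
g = -39/4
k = 3/4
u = 19/2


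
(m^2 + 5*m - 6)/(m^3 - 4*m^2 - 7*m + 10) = (m + 6)/(m^2 - 3*m - 10)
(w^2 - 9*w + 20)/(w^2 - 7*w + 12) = (w - 5)/(w - 3)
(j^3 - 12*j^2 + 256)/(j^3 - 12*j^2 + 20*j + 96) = (j^2 - 4*j - 32)/(j^2 - 4*j - 12)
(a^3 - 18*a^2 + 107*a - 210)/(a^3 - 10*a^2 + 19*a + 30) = (a - 7)/(a + 1)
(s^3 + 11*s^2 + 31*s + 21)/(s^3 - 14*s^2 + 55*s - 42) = (s^3 + 11*s^2 + 31*s + 21)/(s^3 - 14*s^2 + 55*s - 42)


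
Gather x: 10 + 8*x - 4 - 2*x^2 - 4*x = -2*x^2 + 4*x + 6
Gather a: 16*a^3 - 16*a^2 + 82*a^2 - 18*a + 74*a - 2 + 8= 16*a^3 + 66*a^2 + 56*a + 6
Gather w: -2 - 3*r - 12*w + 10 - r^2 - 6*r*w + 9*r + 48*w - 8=-r^2 + 6*r + w*(36 - 6*r)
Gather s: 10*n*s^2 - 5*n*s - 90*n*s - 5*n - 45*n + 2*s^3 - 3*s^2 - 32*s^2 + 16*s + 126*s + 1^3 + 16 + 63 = -50*n + 2*s^3 + s^2*(10*n - 35) + s*(142 - 95*n) + 80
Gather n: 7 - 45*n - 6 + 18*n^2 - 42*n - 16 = 18*n^2 - 87*n - 15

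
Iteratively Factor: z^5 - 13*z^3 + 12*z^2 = (z + 4)*(z^4 - 4*z^3 + 3*z^2) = z*(z + 4)*(z^3 - 4*z^2 + 3*z) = z^2*(z + 4)*(z^2 - 4*z + 3) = z^2*(z - 1)*(z + 4)*(z - 3)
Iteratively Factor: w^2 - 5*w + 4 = (w - 1)*(w - 4)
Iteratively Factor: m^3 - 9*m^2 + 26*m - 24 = (m - 3)*(m^2 - 6*m + 8) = (m - 4)*(m - 3)*(m - 2)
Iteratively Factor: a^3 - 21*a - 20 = (a + 4)*(a^2 - 4*a - 5) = (a + 1)*(a + 4)*(a - 5)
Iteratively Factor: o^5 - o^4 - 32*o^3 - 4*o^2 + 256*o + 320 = (o - 5)*(o^4 + 4*o^3 - 12*o^2 - 64*o - 64) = (o - 5)*(o + 2)*(o^3 + 2*o^2 - 16*o - 32) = (o - 5)*(o + 2)*(o + 4)*(o^2 - 2*o - 8) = (o - 5)*(o - 4)*(o + 2)*(o + 4)*(o + 2)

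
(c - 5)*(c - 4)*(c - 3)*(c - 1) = c^4 - 13*c^3 + 59*c^2 - 107*c + 60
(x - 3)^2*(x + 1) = x^3 - 5*x^2 + 3*x + 9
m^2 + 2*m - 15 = (m - 3)*(m + 5)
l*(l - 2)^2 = l^3 - 4*l^2 + 4*l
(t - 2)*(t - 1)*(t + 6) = t^3 + 3*t^2 - 16*t + 12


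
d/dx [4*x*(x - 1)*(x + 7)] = 12*x^2 + 48*x - 28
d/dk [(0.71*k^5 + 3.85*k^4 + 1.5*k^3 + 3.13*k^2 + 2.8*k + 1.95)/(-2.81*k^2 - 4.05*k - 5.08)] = (-5.9853*k^6 - 33.139*k^5 - 69.0265*k^4 - 90.382*k^3 - 27.6685*k^2 - 20.8418*k - 6.3265)/(7.8961*k^4 + 22.761*k^3 + 44.9521*k^2 + 41.148*k + 25.8064)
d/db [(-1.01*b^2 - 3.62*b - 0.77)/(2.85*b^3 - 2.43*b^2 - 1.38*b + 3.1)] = (2.8785*b^4 + 20.634*b^3 - 0.8193*b^2 - 10.0042*b - 12.2846)/(8.1225*b^6 - 13.851*b^5 - 1.9611*b^4 + 24.3768*b^3 - 13.1616*b^2 - 8.556*b + 9.61)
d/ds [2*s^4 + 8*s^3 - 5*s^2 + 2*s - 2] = 8*s^3 + 24*s^2 - 10*s + 2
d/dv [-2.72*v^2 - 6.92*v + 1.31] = -5.44*v - 6.92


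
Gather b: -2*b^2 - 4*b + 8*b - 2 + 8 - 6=-2*b^2 + 4*b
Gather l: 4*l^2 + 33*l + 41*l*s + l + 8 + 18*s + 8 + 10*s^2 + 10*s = 4*l^2 + l*(41*s + 34) + 10*s^2 + 28*s + 16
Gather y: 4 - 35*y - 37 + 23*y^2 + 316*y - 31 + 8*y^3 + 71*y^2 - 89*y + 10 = 8*y^3 + 94*y^2 + 192*y - 54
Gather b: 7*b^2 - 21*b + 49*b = 7*b^2 + 28*b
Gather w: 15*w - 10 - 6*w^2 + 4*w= -6*w^2 + 19*w - 10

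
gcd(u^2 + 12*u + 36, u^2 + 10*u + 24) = u + 6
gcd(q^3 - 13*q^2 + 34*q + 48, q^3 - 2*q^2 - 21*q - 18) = q^2 - 5*q - 6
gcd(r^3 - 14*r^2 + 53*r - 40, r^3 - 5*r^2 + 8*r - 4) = r - 1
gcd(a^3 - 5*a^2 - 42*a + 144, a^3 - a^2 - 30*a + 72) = a^2 + 3*a - 18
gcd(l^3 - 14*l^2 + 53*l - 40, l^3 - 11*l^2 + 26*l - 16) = l^2 - 9*l + 8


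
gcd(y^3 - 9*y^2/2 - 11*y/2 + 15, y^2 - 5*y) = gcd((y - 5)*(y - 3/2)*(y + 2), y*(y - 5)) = y - 5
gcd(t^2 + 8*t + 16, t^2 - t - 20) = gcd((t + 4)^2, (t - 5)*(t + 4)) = t + 4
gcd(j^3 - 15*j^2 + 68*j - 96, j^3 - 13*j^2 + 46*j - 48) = j^2 - 11*j + 24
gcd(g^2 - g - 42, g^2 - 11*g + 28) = g - 7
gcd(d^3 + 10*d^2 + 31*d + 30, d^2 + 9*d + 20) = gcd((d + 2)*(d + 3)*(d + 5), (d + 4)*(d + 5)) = d + 5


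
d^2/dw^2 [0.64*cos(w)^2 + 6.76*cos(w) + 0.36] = -6.76*cos(w) - 1.28*cos(2*w)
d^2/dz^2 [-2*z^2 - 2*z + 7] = -4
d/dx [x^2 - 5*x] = 2*x - 5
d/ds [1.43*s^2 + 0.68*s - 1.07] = 2.86*s + 0.68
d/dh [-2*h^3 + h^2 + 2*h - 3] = -6*h^2 + 2*h + 2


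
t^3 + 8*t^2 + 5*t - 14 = (t - 1)*(t + 2)*(t + 7)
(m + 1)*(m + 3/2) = m^2 + 5*m/2 + 3/2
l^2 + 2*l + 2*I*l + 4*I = (l + 2)*(l + 2*I)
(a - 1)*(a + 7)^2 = a^3 + 13*a^2 + 35*a - 49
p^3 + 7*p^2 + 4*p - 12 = (p - 1)*(p + 2)*(p + 6)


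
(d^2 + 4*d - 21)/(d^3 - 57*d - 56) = (d - 3)/(d^2 - 7*d - 8)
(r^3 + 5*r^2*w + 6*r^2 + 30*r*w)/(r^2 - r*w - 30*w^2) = r*(r + 6)/(r - 6*w)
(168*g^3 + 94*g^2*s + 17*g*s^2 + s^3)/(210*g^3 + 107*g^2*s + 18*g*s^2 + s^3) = (4*g + s)/(5*g + s)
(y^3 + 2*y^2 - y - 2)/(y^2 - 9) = (y^3 + 2*y^2 - y - 2)/(y^2 - 9)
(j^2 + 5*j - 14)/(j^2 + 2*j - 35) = (j - 2)/(j - 5)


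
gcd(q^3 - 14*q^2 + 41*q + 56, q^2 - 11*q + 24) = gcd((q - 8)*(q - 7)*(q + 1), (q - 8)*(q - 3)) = q - 8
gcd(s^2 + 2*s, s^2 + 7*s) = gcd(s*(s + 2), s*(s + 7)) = s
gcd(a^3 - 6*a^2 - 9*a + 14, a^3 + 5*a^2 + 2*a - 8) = a^2 + a - 2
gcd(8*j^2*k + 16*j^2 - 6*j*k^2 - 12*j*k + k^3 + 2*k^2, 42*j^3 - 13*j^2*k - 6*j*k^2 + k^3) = 2*j - k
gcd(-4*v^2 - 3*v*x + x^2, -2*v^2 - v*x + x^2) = v + x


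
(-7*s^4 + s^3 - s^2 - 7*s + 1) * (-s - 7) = 7*s^5 + 48*s^4 - 6*s^3 + 14*s^2 + 48*s - 7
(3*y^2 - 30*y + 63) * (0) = 0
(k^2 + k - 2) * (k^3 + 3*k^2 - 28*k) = k^5 + 4*k^4 - 27*k^3 - 34*k^2 + 56*k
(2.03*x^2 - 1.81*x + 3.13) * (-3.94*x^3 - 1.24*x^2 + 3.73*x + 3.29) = -7.9982*x^5 + 4.6142*x^4 - 2.5159*x^3 - 3.9538*x^2 + 5.72*x + 10.2977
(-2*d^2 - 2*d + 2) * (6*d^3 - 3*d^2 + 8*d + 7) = -12*d^5 - 6*d^4 + 2*d^3 - 36*d^2 + 2*d + 14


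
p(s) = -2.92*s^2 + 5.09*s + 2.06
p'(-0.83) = 9.94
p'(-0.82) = 9.88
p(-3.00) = -39.49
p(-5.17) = -102.30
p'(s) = 5.09 - 5.84*s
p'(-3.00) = 22.61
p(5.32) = -53.50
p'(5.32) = -25.98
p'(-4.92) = 33.82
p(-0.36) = -0.15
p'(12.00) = -64.99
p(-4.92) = -93.67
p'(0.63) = 1.41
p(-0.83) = -4.18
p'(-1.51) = 13.91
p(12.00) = -357.34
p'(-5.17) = 35.28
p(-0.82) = -4.08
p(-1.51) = -12.28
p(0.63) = 4.11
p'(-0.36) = 7.19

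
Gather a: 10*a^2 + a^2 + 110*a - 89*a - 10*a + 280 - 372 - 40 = 11*a^2 + 11*a - 132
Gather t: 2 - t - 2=-t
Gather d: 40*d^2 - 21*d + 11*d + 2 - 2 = 40*d^2 - 10*d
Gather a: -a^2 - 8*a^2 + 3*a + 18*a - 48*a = -9*a^2 - 27*a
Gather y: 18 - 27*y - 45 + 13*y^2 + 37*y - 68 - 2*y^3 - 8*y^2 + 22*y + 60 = -2*y^3 + 5*y^2 + 32*y - 35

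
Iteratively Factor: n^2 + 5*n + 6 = (n + 3)*(n + 2)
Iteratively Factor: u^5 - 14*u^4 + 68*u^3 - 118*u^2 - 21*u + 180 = (u - 5)*(u^4 - 9*u^3 + 23*u^2 - 3*u - 36) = (u - 5)*(u - 3)*(u^3 - 6*u^2 + 5*u + 12) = (u - 5)*(u - 3)^2*(u^2 - 3*u - 4) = (u - 5)*(u - 3)^2*(u + 1)*(u - 4)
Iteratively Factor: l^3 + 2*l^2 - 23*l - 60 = (l + 3)*(l^2 - l - 20) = (l + 3)*(l + 4)*(l - 5)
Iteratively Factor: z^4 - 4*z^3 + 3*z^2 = (z)*(z^3 - 4*z^2 + 3*z) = z*(z - 3)*(z^2 - z) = z^2*(z - 3)*(z - 1)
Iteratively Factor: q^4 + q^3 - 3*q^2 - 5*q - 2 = (q + 1)*(q^3 - 3*q - 2) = (q - 2)*(q + 1)*(q^2 + 2*q + 1) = (q - 2)*(q + 1)^2*(q + 1)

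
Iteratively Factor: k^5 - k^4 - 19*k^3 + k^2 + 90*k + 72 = (k - 3)*(k^4 + 2*k^3 - 13*k^2 - 38*k - 24) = (k - 3)*(k + 3)*(k^3 - k^2 - 10*k - 8) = (k - 3)*(k + 2)*(k + 3)*(k^2 - 3*k - 4) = (k - 3)*(k + 1)*(k + 2)*(k + 3)*(k - 4)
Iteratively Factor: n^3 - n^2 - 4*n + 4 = (n + 2)*(n^2 - 3*n + 2) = (n - 1)*(n + 2)*(n - 2)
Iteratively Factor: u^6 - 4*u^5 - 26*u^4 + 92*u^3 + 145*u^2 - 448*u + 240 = (u - 4)*(u^5 - 26*u^3 - 12*u^2 + 97*u - 60) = (u - 4)*(u - 1)*(u^4 + u^3 - 25*u^2 - 37*u + 60) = (u - 4)*(u - 1)^2*(u^3 + 2*u^2 - 23*u - 60) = (u - 4)*(u - 1)^2*(u + 4)*(u^2 - 2*u - 15) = (u - 5)*(u - 4)*(u - 1)^2*(u + 4)*(u + 3)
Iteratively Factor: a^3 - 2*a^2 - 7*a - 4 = (a - 4)*(a^2 + 2*a + 1) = (a - 4)*(a + 1)*(a + 1)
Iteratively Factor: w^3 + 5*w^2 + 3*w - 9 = (w - 1)*(w^2 + 6*w + 9) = (w - 1)*(w + 3)*(w + 3)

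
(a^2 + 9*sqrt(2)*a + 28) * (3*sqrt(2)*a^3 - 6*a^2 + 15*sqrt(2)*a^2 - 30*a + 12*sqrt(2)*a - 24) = 3*sqrt(2)*a^5 + 15*sqrt(2)*a^4 + 48*a^4 + 42*sqrt(2)*a^3 + 240*a^3 + 24*a^2 + 150*sqrt(2)*a^2 - 840*a + 120*sqrt(2)*a - 672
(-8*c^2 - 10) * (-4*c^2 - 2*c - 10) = 32*c^4 + 16*c^3 + 120*c^2 + 20*c + 100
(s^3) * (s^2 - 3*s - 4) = s^5 - 3*s^4 - 4*s^3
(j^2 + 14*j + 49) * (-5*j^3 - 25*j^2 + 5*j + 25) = -5*j^5 - 95*j^4 - 590*j^3 - 1130*j^2 + 595*j + 1225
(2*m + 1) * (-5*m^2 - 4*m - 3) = -10*m^3 - 13*m^2 - 10*m - 3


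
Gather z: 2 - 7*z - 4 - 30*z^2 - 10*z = -30*z^2 - 17*z - 2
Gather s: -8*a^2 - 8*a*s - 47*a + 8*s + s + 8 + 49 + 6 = -8*a^2 - 47*a + s*(9 - 8*a) + 63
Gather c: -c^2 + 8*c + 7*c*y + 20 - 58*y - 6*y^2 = -c^2 + c*(7*y + 8) - 6*y^2 - 58*y + 20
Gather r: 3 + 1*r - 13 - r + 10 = 0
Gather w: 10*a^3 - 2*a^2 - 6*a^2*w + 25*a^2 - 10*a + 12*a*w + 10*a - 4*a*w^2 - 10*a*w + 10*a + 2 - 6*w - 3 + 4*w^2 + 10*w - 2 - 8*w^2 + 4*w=10*a^3 + 23*a^2 + 10*a + w^2*(-4*a - 4) + w*(-6*a^2 + 2*a + 8) - 3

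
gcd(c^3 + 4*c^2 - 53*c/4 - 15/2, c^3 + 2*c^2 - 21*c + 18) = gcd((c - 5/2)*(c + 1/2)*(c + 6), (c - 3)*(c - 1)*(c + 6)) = c + 6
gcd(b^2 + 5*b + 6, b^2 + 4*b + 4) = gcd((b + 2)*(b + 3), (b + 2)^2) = b + 2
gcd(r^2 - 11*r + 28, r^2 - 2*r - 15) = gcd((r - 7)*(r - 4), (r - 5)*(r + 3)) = 1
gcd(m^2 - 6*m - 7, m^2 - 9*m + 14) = m - 7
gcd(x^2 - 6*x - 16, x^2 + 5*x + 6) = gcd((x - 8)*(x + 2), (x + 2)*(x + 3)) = x + 2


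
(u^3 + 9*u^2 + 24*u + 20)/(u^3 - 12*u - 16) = (u + 5)/(u - 4)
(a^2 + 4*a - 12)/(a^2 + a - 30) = (a - 2)/(a - 5)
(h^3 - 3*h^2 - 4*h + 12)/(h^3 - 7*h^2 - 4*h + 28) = (h - 3)/(h - 7)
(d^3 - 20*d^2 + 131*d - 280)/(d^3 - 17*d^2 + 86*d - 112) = (d - 5)/(d - 2)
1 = 1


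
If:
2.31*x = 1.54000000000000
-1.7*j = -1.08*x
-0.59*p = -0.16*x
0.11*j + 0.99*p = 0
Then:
No Solution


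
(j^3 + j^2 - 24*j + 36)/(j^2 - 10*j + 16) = (j^2 + 3*j - 18)/(j - 8)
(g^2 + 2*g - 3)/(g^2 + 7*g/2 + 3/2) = 2*(g - 1)/(2*g + 1)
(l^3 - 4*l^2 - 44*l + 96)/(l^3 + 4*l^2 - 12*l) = (l - 8)/l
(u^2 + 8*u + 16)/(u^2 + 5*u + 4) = (u + 4)/(u + 1)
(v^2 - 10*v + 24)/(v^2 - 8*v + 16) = (v - 6)/(v - 4)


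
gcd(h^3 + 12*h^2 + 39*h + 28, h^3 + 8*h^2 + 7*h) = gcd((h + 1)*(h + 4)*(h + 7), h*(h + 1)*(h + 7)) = h^2 + 8*h + 7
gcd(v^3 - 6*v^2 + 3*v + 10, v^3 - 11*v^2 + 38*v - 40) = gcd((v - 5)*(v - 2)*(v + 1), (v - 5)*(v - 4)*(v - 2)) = v^2 - 7*v + 10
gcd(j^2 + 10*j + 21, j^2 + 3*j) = j + 3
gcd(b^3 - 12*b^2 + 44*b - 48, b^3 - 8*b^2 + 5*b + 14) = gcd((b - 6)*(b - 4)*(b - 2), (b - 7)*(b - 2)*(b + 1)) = b - 2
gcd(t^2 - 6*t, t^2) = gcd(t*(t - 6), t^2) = t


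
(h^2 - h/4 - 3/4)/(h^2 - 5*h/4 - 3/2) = (h - 1)/(h - 2)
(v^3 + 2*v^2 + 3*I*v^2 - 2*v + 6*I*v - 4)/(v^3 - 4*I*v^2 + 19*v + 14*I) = (v + 2)/(v - 7*I)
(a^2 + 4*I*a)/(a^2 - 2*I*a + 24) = a/(a - 6*I)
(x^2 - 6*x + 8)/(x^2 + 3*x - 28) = (x - 2)/(x + 7)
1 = 1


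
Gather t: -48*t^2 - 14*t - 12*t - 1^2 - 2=-48*t^2 - 26*t - 3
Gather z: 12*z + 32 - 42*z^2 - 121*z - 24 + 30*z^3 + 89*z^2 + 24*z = 30*z^3 + 47*z^2 - 85*z + 8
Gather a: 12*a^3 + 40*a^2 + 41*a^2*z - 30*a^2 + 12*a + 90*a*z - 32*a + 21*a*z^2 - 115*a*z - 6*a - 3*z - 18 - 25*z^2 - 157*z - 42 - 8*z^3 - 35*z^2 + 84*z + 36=12*a^3 + a^2*(41*z + 10) + a*(21*z^2 - 25*z - 26) - 8*z^3 - 60*z^2 - 76*z - 24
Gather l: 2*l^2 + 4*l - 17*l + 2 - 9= 2*l^2 - 13*l - 7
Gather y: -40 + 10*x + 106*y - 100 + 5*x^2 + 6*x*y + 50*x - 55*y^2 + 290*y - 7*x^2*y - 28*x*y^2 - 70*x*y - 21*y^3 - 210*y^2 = 5*x^2 + 60*x - 21*y^3 + y^2*(-28*x - 265) + y*(-7*x^2 - 64*x + 396) - 140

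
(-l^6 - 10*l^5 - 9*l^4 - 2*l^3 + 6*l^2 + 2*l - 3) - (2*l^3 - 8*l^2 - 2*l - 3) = -l^6 - 10*l^5 - 9*l^4 - 4*l^3 + 14*l^2 + 4*l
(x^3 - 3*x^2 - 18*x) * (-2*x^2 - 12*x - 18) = -2*x^5 - 6*x^4 + 54*x^3 + 270*x^2 + 324*x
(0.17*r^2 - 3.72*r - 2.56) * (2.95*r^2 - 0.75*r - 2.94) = 0.5015*r^4 - 11.1015*r^3 - 5.2618*r^2 + 12.8568*r + 7.5264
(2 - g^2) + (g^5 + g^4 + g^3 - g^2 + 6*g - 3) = g^5 + g^4 + g^3 - 2*g^2 + 6*g - 1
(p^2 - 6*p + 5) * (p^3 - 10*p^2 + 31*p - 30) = p^5 - 16*p^4 + 96*p^3 - 266*p^2 + 335*p - 150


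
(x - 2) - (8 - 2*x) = 3*x - 10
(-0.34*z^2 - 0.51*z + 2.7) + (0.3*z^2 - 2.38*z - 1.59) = -0.04*z^2 - 2.89*z + 1.11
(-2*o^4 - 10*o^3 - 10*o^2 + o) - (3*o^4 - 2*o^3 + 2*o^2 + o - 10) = -5*o^4 - 8*o^3 - 12*o^2 + 10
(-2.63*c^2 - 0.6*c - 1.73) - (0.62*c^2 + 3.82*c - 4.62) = -3.25*c^2 - 4.42*c + 2.89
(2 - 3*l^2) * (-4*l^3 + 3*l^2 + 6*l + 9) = 12*l^5 - 9*l^4 - 26*l^3 - 21*l^2 + 12*l + 18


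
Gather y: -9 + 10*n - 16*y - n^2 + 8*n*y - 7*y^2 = -n^2 + 10*n - 7*y^2 + y*(8*n - 16) - 9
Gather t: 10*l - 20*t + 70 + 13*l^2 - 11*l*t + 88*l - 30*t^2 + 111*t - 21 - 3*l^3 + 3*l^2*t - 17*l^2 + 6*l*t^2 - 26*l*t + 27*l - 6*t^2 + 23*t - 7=-3*l^3 - 4*l^2 + 125*l + t^2*(6*l - 36) + t*(3*l^2 - 37*l + 114) + 42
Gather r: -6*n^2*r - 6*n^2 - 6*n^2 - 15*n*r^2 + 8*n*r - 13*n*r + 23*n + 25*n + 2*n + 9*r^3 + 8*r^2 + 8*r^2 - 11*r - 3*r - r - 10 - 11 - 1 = -12*n^2 + 50*n + 9*r^3 + r^2*(16 - 15*n) + r*(-6*n^2 - 5*n - 15) - 22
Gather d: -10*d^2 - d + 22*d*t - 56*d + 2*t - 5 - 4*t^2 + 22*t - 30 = -10*d^2 + d*(22*t - 57) - 4*t^2 + 24*t - 35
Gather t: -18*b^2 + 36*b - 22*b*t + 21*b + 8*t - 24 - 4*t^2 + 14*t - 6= -18*b^2 + 57*b - 4*t^2 + t*(22 - 22*b) - 30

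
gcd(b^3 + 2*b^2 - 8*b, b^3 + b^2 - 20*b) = b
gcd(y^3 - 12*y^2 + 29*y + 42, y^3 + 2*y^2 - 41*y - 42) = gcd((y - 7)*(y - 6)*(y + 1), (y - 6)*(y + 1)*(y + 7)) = y^2 - 5*y - 6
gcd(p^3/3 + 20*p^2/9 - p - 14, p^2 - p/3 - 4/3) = 1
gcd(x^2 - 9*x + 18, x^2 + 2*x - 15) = x - 3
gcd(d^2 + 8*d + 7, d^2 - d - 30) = 1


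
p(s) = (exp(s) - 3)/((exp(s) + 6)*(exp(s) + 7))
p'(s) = -(exp(s) - 3)*exp(s)/((exp(s) + 6)*(exp(s) + 7)^2) - (exp(s) - 3)*exp(s)/((exp(s) + 6)^2*(exp(s) + 7)) + exp(s)/((exp(s) + 6)*(exp(s) + 7)) = (-exp(2*s) + 6*exp(s) + 81)*exp(s)/(exp(4*s) + 26*exp(3*s) + 253*exp(2*s) + 1092*exp(s) + 1764)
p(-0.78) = -0.05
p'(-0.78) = 0.02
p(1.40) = 0.01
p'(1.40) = 0.03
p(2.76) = 0.03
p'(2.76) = -0.00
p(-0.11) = -0.04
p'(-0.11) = 0.03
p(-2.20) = -0.07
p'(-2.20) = 0.00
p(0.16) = -0.03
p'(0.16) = 0.03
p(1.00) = -0.00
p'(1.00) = 0.03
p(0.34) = -0.03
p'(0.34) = 0.03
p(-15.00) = -0.07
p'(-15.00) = 0.00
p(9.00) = 0.00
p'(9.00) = 0.00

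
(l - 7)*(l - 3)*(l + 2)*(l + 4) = l^4 - 4*l^3 - 31*l^2 + 46*l + 168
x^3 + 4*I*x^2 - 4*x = x*(x + 2*I)^2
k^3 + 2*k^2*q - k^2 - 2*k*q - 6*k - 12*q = (k - 3)*(k + 2)*(k + 2*q)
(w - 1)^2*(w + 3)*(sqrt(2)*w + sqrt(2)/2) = sqrt(2)*w^4 + 3*sqrt(2)*w^3/2 - 9*sqrt(2)*w^2/2 + sqrt(2)*w/2 + 3*sqrt(2)/2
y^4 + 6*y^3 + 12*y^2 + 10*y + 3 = (y + 1)^3*(y + 3)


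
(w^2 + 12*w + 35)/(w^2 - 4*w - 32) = (w^2 + 12*w + 35)/(w^2 - 4*w - 32)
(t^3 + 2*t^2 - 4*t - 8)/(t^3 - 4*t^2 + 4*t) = (t^2 + 4*t + 4)/(t*(t - 2))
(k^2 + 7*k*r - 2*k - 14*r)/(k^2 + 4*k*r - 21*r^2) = (2 - k)/(-k + 3*r)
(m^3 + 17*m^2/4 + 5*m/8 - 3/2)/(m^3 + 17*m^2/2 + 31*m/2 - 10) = (m + 3/4)/(m + 5)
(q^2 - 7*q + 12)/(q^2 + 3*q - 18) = (q - 4)/(q + 6)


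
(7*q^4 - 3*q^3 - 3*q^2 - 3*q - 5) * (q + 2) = 7*q^5 + 11*q^4 - 9*q^3 - 9*q^2 - 11*q - 10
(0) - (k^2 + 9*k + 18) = -k^2 - 9*k - 18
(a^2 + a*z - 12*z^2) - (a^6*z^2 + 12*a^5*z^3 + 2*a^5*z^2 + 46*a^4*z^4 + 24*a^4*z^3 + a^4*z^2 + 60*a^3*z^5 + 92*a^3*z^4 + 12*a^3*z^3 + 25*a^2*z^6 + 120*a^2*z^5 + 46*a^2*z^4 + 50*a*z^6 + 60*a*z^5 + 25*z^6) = -a^6*z^2 - 12*a^5*z^3 - 2*a^5*z^2 - 46*a^4*z^4 - 24*a^4*z^3 - a^4*z^2 - 60*a^3*z^5 - 92*a^3*z^4 - 12*a^3*z^3 - 25*a^2*z^6 - 120*a^2*z^5 - 46*a^2*z^4 + a^2 - 50*a*z^6 - 60*a*z^5 + a*z - 25*z^6 - 12*z^2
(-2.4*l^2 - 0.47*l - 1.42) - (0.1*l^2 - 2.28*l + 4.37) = -2.5*l^2 + 1.81*l - 5.79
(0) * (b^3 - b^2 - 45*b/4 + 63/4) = 0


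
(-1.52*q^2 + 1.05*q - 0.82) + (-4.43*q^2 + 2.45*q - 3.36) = -5.95*q^2 + 3.5*q - 4.18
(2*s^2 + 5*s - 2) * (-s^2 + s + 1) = -2*s^4 - 3*s^3 + 9*s^2 + 3*s - 2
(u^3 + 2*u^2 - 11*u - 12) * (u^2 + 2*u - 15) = u^5 + 4*u^4 - 22*u^3 - 64*u^2 + 141*u + 180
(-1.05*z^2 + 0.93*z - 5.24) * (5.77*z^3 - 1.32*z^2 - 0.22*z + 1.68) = -6.0585*z^5 + 6.7521*z^4 - 31.2314*z^3 + 4.9482*z^2 + 2.7152*z - 8.8032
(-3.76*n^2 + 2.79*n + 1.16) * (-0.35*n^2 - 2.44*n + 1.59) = 1.316*n^4 + 8.1979*n^3 - 13.192*n^2 + 1.6057*n + 1.8444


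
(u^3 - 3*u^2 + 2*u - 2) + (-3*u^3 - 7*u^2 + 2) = -2*u^3 - 10*u^2 + 2*u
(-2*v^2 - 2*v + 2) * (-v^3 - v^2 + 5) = 2*v^5 + 4*v^4 - 12*v^2 - 10*v + 10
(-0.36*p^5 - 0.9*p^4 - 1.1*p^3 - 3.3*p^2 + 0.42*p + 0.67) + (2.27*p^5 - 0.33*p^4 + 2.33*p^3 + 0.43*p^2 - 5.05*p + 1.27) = 1.91*p^5 - 1.23*p^4 + 1.23*p^3 - 2.87*p^2 - 4.63*p + 1.94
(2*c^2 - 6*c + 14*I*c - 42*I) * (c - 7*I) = 2*c^3 - 6*c^2 + 98*c - 294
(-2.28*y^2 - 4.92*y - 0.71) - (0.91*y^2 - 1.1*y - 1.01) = -3.19*y^2 - 3.82*y + 0.3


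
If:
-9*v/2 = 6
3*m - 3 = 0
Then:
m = 1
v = -4/3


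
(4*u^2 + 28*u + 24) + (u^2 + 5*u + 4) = 5*u^2 + 33*u + 28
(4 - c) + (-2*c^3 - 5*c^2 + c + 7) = -2*c^3 - 5*c^2 + 11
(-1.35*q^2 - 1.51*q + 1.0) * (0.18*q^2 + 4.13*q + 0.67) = -0.243*q^4 - 5.8473*q^3 - 6.9608*q^2 + 3.1183*q + 0.67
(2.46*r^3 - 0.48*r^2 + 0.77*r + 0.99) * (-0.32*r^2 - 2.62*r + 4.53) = -0.7872*r^5 - 6.2916*r^4 + 12.155*r^3 - 4.5086*r^2 + 0.8943*r + 4.4847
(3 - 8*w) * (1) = 3 - 8*w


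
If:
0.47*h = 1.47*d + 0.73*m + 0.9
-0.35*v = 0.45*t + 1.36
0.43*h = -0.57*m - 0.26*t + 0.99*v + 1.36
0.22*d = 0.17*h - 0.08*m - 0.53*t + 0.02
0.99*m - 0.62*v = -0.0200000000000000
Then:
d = -0.12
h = -2.00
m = -2.28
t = -0.21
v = -3.61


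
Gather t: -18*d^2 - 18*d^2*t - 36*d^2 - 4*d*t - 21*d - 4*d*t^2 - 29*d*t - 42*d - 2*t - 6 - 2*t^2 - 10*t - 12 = -54*d^2 - 63*d + t^2*(-4*d - 2) + t*(-18*d^2 - 33*d - 12) - 18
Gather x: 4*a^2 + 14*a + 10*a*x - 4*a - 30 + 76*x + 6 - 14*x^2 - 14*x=4*a^2 + 10*a - 14*x^2 + x*(10*a + 62) - 24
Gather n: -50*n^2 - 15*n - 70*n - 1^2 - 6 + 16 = -50*n^2 - 85*n + 9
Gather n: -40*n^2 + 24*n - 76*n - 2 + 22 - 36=-40*n^2 - 52*n - 16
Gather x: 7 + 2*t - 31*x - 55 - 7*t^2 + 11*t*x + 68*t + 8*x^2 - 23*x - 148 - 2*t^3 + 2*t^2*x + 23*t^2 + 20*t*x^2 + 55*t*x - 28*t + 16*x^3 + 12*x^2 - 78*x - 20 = -2*t^3 + 16*t^2 + 42*t + 16*x^3 + x^2*(20*t + 20) + x*(2*t^2 + 66*t - 132) - 216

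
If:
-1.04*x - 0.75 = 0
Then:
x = -0.72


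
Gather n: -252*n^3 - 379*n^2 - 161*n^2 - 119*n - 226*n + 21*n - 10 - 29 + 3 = -252*n^3 - 540*n^2 - 324*n - 36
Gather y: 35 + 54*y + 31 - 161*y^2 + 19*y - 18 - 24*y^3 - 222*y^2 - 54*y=-24*y^3 - 383*y^2 + 19*y + 48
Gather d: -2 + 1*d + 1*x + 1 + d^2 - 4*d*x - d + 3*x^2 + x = d^2 - 4*d*x + 3*x^2 + 2*x - 1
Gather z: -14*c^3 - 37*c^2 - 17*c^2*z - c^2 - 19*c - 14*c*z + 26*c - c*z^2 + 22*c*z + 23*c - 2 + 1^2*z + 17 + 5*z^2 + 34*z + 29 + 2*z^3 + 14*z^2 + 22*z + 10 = -14*c^3 - 38*c^2 + 30*c + 2*z^3 + z^2*(19 - c) + z*(-17*c^2 + 8*c + 57) + 54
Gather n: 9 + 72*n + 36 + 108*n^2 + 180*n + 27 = 108*n^2 + 252*n + 72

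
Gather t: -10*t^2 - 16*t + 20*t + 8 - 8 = -10*t^2 + 4*t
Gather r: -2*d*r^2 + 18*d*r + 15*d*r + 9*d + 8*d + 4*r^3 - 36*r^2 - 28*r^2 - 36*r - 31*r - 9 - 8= 17*d + 4*r^3 + r^2*(-2*d - 64) + r*(33*d - 67) - 17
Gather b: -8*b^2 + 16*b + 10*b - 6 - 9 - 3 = -8*b^2 + 26*b - 18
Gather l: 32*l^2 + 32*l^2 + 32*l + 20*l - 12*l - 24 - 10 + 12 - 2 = 64*l^2 + 40*l - 24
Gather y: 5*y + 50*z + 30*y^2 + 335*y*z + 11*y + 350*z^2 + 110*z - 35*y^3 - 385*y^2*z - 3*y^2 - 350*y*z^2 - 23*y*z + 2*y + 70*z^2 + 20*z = -35*y^3 + y^2*(27 - 385*z) + y*(-350*z^2 + 312*z + 18) + 420*z^2 + 180*z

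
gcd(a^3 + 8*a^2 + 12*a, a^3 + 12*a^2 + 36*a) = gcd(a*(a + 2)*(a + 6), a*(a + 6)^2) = a^2 + 6*a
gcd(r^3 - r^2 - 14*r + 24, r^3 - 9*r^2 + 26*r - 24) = r^2 - 5*r + 6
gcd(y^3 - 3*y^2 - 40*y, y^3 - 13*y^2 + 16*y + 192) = y - 8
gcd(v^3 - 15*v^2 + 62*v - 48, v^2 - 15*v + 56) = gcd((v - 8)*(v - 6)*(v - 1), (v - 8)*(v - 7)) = v - 8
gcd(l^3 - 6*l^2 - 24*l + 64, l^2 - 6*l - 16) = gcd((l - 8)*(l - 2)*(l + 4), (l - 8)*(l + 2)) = l - 8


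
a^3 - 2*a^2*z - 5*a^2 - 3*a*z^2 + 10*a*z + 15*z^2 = (a - 5)*(a - 3*z)*(a + z)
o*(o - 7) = o^2 - 7*o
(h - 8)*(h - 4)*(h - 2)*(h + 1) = h^4 - 13*h^3 + 42*h^2 - 8*h - 64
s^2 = s^2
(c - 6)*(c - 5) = c^2 - 11*c + 30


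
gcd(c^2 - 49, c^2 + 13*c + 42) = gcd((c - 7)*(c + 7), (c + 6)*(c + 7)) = c + 7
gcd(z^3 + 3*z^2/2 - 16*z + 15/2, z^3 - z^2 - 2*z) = 1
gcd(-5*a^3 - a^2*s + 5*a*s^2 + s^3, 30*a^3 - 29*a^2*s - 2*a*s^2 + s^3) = -5*a^2 + 4*a*s + s^2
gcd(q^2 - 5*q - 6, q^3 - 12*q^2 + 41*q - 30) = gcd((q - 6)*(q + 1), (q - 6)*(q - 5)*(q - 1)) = q - 6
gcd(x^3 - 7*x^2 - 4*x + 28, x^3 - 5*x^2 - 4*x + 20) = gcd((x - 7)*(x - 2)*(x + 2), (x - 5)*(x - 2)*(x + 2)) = x^2 - 4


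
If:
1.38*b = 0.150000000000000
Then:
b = 0.11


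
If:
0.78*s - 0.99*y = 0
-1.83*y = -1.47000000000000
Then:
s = 1.02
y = 0.80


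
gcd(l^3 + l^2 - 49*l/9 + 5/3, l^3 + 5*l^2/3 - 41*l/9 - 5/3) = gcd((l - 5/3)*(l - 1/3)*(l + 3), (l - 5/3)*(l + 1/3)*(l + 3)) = l^2 + 4*l/3 - 5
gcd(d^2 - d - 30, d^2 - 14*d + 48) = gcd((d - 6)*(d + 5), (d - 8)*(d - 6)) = d - 6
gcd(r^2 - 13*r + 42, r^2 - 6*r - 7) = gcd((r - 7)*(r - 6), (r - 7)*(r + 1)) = r - 7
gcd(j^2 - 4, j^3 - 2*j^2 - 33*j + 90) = 1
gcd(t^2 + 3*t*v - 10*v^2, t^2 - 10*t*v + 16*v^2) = t - 2*v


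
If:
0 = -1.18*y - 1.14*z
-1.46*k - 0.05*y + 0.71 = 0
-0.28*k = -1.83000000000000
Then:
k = 6.54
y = -176.64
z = 182.84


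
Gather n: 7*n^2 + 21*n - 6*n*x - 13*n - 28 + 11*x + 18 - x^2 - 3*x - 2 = 7*n^2 + n*(8 - 6*x) - x^2 + 8*x - 12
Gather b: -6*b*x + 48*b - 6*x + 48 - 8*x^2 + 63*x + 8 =b*(48 - 6*x) - 8*x^2 + 57*x + 56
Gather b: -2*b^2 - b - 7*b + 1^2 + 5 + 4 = -2*b^2 - 8*b + 10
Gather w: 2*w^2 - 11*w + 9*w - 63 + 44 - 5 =2*w^2 - 2*w - 24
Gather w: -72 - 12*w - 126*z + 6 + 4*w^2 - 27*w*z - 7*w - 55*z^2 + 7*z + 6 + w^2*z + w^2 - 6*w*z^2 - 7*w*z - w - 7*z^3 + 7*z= w^2*(z + 5) + w*(-6*z^2 - 34*z - 20) - 7*z^3 - 55*z^2 - 112*z - 60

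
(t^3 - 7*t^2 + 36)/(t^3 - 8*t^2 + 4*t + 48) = (t - 3)/(t - 4)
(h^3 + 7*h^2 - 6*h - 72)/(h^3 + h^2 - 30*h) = (h^2 + h - 12)/(h*(h - 5))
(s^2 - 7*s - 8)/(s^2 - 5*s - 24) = (s + 1)/(s + 3)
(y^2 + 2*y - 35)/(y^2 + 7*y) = (y - 5)/y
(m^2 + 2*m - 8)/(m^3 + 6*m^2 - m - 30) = (m + 4)/(m^2 + 8*m + 15)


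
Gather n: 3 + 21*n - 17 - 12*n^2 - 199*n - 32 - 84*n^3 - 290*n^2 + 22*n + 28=-84*n^3 - 302*n^2 - 156*n - 18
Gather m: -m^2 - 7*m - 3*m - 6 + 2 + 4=-m^2 - 10*m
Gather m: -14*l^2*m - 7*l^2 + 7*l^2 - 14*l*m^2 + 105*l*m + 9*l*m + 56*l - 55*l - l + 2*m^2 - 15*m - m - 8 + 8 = m^2*(2 - 14*l) + m*(-14*l^2 + 114*l - 16)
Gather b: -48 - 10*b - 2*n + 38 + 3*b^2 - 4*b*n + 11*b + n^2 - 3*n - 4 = 3*b^2 + b*(1 - 4*n) + n^2 - 5*n - 14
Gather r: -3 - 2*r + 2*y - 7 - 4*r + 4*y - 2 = -6*r + 6*y - 12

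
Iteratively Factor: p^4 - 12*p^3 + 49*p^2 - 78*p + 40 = (p - 1)*(p^3 - 11*p^2 + 38*p - 40) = (p - 5)*(p - 1)*(p^2 - 6*p + 8) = (p - 5)*(p - 4)*(p - 1)*(p - 2)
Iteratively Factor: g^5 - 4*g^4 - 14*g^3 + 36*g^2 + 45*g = (g - 3)*(g^4 - g^3 - 17*g^2 - 15*g) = (g - 5)*(g - 3)*(g^3 + 4*g^2 + 3*g) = (g - 5)*(g - 3)*(g + 3)*(g^2 + g) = g*(g - 5)*(g - 3)*(g + 3)*(g + 1)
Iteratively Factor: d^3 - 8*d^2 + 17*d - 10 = (d - 5)*(d^2 - 3*d + 2) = (d - 5)*(d - 1)*(d - 2)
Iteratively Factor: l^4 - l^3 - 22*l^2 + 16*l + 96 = (l - 4)*(l^3 + 3*l^2 - 10*l - 24) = (l - 4)*(l + 4)*(l^2 - l - 6) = (l - 4)*(l + 2)*(l + 4)*(l - 3)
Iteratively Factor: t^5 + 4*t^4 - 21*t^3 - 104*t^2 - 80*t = (t + 1)*(t^4 + 3*t^3 - 24*t^2 - 80*t) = (t + 1)*(t + 4)*(t^3 - t^2 - 20*t) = t*(t + 1)*(t + 4)*(t^2 - t - 20) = t*(t + 1)*(t + 4)^2*(t - 5)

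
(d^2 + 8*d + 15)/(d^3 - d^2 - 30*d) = (d + 3)/(d*(d - 6))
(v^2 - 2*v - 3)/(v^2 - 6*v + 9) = (v + 1)/(v - 3)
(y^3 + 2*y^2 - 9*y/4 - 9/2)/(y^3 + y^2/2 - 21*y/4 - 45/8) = 2*(2*y^2 + y - 6)/(4*y^2 - 4*y - 15)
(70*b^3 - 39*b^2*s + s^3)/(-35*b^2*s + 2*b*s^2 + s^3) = (-2*b + s)/s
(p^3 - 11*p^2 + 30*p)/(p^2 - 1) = p*(p^2 - 11*p + 30)/(p^2 - 1)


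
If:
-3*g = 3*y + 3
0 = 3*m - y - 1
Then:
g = -y - 1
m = y/3 + 1/3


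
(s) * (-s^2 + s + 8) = -s^3 + s^2 + 8*s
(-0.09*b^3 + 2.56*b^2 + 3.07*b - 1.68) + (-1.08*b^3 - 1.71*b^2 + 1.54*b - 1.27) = -1.17*b^3 + 0.85*b^2 + 4.61*b - 2.95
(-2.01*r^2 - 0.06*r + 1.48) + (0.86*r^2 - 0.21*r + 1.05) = -1.15*r^2 - 0.27*r + 2.53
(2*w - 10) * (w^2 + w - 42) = 2*w^3 - 8*w^2 - 94*w + 420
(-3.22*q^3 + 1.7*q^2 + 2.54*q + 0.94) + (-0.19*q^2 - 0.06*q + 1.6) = -3.22*q^3 + 1.51*q^2 + 2.48*q + 2.54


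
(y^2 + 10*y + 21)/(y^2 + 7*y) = (y + 3)/y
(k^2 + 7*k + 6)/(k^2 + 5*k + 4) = (k + 6)/(k + 4)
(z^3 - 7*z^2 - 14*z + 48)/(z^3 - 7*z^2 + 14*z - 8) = (z^2 - 5*z - 24)/(z^2 - 5*z + 4)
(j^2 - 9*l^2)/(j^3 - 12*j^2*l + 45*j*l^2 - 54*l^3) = (j + 3*l)/(j^2 - 9*j*l + 18*l^2)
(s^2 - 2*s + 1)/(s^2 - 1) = (s - 1)/(s + 1)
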